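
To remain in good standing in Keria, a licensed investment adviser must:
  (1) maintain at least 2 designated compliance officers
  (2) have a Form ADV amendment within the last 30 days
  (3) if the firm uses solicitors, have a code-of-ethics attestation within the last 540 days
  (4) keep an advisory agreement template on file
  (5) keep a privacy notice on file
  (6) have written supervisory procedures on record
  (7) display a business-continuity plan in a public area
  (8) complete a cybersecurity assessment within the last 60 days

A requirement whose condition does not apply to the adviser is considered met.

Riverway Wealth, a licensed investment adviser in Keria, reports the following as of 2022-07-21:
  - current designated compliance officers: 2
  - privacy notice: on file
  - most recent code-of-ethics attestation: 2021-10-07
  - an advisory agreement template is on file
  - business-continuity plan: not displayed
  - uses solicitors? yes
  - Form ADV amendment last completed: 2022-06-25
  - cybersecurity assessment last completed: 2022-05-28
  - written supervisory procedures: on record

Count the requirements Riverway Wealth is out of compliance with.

1. designated compliance officers 2 ≥ 2 → met
2. Form ADV amendment 26 days ago vs limit 30 → met
3. condition 'uses solicitors' holds; code-of-ethics attestation 287 days ago vs limit 540 → met
4. advisory agreement template present → met
5. privacy notice present → met
6. written supervisory procedures present → met
7. business-continuity plan absent → not met
8. cybersecurity assessment 54 days ago vs limit 60 → met
Not met: 1 of 8

1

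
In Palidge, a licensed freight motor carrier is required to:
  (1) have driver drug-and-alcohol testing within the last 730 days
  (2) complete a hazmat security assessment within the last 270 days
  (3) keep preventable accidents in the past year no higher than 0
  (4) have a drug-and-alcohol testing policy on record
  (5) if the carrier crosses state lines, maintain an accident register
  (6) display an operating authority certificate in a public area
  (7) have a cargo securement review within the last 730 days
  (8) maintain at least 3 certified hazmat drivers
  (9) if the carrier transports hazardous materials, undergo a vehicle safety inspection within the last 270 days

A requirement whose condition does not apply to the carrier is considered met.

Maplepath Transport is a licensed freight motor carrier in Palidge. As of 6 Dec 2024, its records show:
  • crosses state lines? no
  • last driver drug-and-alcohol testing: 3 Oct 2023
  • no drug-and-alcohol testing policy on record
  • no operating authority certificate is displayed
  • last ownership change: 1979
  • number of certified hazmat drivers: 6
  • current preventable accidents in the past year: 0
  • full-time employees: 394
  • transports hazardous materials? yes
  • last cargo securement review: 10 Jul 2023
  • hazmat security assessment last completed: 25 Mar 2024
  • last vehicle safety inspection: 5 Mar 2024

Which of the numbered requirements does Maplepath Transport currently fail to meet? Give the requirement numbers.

1. driver drug-and-alcohol testing 430 days ago vs limit 730 → met
2. hazmat security assessment 256 days ago vs limit 270 → met
3. preventable accidents in the past year 0 ≤ 0 → met
4. drug-and-alcohol testing policy absent → not met
5. condition 'crosses state lines' does not hold → requirement n/a → met
6. operating authority certificate absent → not met
7. cargo securement review 515 days ago vs limit 730 → met
8. certified hazmat drivers 6 ≥ 3 → met
9. condition 'transports hazardous materials' holds; vehicle safety inspection 276 days ago vs limit 270 → not met
Not met: 4, 6, 9

4, 6, 9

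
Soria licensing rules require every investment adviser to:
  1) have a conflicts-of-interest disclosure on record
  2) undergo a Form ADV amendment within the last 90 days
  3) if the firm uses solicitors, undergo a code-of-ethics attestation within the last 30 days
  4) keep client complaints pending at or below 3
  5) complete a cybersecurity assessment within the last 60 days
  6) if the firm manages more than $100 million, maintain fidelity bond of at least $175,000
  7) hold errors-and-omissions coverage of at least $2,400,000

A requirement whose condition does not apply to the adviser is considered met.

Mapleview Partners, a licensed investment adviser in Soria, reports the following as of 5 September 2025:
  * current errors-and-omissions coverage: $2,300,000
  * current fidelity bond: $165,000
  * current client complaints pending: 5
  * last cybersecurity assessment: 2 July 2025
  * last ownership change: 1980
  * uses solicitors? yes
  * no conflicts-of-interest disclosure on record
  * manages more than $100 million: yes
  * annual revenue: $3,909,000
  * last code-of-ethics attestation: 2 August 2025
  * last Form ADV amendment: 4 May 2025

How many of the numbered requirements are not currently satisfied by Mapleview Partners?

7

1. conflicts-of-interest disclosure absent → not met
2. Form ADV amendment 124 days ago vs limit 90 → not met
3. condition 'uses solicitors' holds; code-of-ethics attestation 34 days ago vs limit 30 → not met
4. client complaints pending 5 > 3 → not met
5. cybersecurity assessment 65 days ago vs limit 60 → not met
6. condition 'manages more than $100 million' holds; fidelity bond $165,000 < $175,000 → not met
7. errors-and-omissions coverage $2,300,000 < $2,400,000 → not met
Not met: 7 of 7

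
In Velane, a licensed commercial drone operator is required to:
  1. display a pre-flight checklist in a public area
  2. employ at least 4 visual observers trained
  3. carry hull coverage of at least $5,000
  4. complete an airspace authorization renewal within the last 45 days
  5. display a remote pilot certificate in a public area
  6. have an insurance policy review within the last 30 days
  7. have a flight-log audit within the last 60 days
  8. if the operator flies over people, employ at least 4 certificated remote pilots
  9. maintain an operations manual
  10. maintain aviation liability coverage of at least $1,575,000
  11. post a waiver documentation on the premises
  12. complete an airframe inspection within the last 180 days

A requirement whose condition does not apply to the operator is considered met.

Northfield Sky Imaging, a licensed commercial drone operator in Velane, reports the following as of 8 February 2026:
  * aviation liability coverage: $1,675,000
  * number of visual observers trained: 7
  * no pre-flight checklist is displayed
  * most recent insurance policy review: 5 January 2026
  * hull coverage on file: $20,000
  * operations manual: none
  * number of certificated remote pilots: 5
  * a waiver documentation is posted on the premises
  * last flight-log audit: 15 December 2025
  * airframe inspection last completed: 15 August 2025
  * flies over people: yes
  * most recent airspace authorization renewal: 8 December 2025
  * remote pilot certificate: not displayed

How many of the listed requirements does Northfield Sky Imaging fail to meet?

5

1. pre-flight checklist absent → not met
2. visual observers trained 7 ≥ 4 → met
3. hull coverage $20,000 ≥ $5,000 → met
4. airspace authorization renewal 62 days ago vs limit 45 → not met
5. remote pilot certificate absent → not met
6. insurance policy review 34 days ago vs limit 30 → not met
7. flight-log audit 55 days ago vs limit 60 → met
8. condition 'flies over people' holds; certificated remote pilots 5 ≥ 4 → met
9. operations manual absent → not met
10. aviation liability coverage $1,675,000 ≥ $1,575,000 → met
11. waiver documentation present → met
12. airframe inspection 177 days ago vs limit 180 → met
Not met: 5 of 12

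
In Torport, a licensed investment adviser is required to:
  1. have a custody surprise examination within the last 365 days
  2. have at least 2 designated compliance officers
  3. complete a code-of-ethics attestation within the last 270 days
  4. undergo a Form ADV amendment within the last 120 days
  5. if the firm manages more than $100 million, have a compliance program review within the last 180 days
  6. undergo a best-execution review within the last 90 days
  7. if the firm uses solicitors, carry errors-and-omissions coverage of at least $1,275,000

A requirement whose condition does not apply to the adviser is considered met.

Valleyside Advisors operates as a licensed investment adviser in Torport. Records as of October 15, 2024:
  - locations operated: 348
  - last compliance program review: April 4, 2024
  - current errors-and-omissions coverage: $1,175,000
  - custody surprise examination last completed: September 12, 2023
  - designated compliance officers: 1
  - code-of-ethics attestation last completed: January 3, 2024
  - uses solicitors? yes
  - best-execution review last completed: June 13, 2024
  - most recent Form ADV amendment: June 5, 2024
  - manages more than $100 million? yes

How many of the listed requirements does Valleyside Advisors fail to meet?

1. custody surprise examination 399 days ago vs limit 365 → not met
2. designated compliance officers 1 < 2 → not met
3. code-of-ethics attestation 286 days ago vs limit 270 → not met
4. Form ADV amendment 132 days ago vs limit 120 → not met
5. condition 'manages more than $100 million' holds; compliance program review 194 days ago vs limit 180 → not met
6. best-execution review 124 days ago vs limit 90 → not met
7. condition 'uses solicitors' holds; errors-and-omissions coverage $1,175,000 < $1,275,000 → not met
Not met: 7 of 7

7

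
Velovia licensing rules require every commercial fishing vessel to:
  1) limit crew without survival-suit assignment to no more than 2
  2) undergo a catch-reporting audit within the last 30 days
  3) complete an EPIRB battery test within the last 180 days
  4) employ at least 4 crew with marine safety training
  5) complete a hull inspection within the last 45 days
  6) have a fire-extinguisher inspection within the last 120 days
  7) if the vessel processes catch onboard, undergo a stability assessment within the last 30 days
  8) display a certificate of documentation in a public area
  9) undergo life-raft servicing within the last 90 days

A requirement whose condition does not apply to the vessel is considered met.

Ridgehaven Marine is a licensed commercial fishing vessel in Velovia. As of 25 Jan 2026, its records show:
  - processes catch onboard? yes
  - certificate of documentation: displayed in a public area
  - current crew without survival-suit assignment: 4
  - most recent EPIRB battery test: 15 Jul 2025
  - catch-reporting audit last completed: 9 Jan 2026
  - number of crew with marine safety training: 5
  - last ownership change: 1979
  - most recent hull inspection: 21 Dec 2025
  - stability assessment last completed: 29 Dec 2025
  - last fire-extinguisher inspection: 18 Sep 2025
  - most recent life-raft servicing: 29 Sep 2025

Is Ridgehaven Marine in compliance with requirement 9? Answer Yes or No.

No

9. life-raft servicing 118 days ago vs limit 90 → not met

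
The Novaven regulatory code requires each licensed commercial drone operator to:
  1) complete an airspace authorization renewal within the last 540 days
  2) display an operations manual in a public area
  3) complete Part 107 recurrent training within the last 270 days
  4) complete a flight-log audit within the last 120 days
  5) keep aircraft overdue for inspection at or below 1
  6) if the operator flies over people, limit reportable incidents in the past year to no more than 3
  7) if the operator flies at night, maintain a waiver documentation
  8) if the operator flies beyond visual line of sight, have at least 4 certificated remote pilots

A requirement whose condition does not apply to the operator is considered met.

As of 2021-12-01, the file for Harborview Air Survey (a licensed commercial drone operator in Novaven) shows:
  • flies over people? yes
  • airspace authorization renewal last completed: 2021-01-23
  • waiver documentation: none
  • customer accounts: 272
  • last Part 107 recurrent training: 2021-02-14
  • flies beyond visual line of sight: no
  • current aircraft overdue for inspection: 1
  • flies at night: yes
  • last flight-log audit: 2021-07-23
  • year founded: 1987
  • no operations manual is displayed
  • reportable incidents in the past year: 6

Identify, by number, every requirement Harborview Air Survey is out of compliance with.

2, 3, 4, 6, 7

1. airspace authorization renewal 312 days ago vs limit 540 → met
2. operations manual absent → not met
3. Part 107 recurrent training 290 days ago vs limit 270 → not met
4. flight-log audit 131 days ago vs limit 120 → not met
5. aircraft overdue for inspection 1 ≤ 1 → met
6. condition 'flies over people' holds; reportable incidents in the past year 6 > 3 → not met
7. condition 'flies at night' holds; waiver documentation absent → not met
8. condition 'flies beyond visual line of sight' does not hold → requirement n/a → met
Not met: 2, 3, 4, 6, 7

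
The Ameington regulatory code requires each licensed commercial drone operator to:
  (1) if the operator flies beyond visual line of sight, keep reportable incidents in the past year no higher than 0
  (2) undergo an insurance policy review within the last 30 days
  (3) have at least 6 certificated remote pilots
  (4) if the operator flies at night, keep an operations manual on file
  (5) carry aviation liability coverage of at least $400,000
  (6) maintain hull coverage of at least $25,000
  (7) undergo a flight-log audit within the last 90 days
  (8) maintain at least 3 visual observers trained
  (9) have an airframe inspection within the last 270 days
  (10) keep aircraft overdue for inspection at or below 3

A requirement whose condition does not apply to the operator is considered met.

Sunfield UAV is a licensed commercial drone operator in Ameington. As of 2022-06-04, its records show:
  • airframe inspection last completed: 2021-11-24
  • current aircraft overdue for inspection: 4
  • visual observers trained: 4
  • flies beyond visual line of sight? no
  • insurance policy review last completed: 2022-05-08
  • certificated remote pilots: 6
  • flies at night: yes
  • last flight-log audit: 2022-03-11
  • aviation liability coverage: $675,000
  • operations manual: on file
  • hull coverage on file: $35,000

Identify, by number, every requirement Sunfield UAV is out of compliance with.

10

1. condition 'flies beyond visual line of sight' does not hold → requirement n/a → met
2. insurance policy review 27 days ago vs limit 30 → met
3. certificated remote pilots 6 ≥ 6 → met
4. condition 'flies at night' holds; operations manual present → met
5. aviation liability coverage $675,000 ≥ $400,000 → met
6. hull coverage $35,000 ≥ $25,000 → met
7. flight-log audit 85 days ago vs limit 90 → met
8. visual observers trained 4 ≥ 3 → met
9. airframe inspection 192 days ago vs limit 270 → met
10. aircraft overdue for inspection 4 > 3 → not met
Not met: 10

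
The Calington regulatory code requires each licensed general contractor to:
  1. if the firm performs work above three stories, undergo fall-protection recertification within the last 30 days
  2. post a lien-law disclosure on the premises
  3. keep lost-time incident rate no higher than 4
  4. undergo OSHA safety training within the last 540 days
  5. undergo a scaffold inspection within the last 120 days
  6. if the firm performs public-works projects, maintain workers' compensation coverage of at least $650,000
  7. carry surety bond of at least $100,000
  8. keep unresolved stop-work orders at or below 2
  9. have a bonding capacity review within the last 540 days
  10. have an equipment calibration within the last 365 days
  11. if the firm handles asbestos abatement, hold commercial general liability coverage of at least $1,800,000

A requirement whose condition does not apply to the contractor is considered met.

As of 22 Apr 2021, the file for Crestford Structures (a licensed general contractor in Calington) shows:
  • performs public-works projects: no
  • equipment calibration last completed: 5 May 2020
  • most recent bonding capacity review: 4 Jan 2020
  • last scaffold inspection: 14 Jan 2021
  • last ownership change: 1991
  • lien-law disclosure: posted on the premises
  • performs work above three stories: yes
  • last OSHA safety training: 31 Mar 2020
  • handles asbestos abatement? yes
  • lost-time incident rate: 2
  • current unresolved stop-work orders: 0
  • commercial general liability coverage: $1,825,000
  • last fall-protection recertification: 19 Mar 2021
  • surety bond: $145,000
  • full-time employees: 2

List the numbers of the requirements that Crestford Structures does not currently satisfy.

1. condition 'performs work above three stories' holds; fall-protection recertification 34 days ago vs limit 30 → not met
2. lien-law disclosure present → met
3. lost-time incident rate 2 ≤ 4 → met
4. OSHA safety training 387 days ago vs limit 540 → met
5. scaffold inspection 98 days ago vs limit 120 → met
6. condition 'performs public-works projects' does not hold → requirement n/a → met
7. surety bond $145,000 ≥ $100,000 → met
8. unresolved stop-work orders 0 ≤ 2 → met
9. bonding capacity review 474 days ago vs limit 540 → met
10. equipment calibration 352 days ago vs limit 365 → met
11. condition 'handles asbestos abatement' holds; commercial general liability coverage $1,825,000 ≥ $1,800,000 → met
Not met: 1

1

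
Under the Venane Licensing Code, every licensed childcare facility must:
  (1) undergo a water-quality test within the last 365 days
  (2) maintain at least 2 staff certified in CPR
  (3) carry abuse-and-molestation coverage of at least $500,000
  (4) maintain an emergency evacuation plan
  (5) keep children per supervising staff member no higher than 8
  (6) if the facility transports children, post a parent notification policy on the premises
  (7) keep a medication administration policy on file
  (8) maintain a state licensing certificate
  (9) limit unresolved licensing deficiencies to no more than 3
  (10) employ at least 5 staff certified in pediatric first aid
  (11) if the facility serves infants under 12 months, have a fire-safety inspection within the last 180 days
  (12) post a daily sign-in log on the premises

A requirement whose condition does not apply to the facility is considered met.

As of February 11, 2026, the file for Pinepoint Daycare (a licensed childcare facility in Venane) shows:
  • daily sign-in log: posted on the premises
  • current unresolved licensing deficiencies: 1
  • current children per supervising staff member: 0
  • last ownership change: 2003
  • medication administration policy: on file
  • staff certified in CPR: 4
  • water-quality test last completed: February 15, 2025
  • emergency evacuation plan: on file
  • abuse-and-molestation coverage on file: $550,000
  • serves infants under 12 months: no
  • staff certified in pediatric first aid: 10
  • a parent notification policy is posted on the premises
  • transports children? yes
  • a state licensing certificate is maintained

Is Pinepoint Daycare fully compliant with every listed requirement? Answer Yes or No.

Yes

1. water-quality test 361 days ago vs limit 365 → met
2. staff certified in CPR 4 ≥ 2 → met
3. abuse-and-molestation coverage $550,000 ≥ $500,000 → met
4. emergency evacuation plan present → met
5. children per supervising staff member 0 ≤ 8 → met
6. condition 'transports children' holds; parent notification policy present → met
7. medication administration policy present → met
8. state licensing certificate present → met
9. unresolved licensing deficiencies 1 ≤ 3 → met
10. staff certified in pediatric first aid 10 ≥ 5 → met
11. condition 'serves infants under 12 months' does not hold → requirement n/a → met
12. daily sign-in log present → met
All met.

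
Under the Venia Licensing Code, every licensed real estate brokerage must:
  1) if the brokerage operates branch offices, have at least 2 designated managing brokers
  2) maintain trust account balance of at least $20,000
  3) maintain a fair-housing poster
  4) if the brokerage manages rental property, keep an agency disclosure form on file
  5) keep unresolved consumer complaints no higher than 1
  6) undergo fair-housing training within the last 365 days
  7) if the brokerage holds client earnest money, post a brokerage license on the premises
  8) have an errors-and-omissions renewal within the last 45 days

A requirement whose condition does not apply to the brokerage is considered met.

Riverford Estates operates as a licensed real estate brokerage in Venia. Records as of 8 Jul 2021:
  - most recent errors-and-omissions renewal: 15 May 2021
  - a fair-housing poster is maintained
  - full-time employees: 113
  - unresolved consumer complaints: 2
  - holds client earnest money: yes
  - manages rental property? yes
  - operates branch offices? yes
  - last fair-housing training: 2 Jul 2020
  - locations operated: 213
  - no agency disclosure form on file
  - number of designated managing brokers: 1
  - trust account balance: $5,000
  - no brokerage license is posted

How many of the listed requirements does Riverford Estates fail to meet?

7

1. condition 'operates branch offices' holds; designated managing brokers 1 < 2 → not met
2. trust account balance $5,000 < $20,000 → not met
3. fair-housing poster present → met
4. condition 'manages rental property' holds; agency disclosure form absent → not met
5. unresolved consumer complaints 2 > 1 → not met
6. fair-housing training 371 days ago vs limit 365 → not met
7. condition 'holds client earnest money' holds; brokerage license absent → not met
8. errors-and-omissions renewal 54 days ago vs limit 45 → not met
Not met: 7 of 8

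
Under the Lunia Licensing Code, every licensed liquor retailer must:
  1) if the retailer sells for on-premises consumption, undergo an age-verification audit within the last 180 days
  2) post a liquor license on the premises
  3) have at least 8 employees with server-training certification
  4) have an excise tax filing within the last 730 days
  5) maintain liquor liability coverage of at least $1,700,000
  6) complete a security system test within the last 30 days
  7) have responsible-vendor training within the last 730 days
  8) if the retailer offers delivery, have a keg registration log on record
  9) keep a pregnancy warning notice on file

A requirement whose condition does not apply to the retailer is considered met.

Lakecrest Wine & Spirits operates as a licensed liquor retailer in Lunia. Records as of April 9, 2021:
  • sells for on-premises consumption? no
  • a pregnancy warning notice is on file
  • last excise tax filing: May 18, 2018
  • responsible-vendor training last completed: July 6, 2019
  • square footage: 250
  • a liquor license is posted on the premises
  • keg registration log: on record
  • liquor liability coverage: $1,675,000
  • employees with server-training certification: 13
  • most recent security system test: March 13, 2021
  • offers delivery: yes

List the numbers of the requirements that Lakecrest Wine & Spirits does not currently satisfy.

4, 5

1. condition 'sells for on-premises consumption' does not hold → requirement n/a → met
2. liquor license present → met
3. employees with server-training certification 13 ≥ 8 → met
4. excise tax filing 1057 days ago vs limit 730 → not met
5. liquor liability coverage $1,675,000 < $1,700,000 → not met
6. security system test 27 days ago vs limit 30 → met
7. responsible-vendor training 643 days ago vs limit 730 → met
8. condition 'offers delivery' holds; keg registration log present → met
9. pregnancy warning notice present → met
Not met: 4, 5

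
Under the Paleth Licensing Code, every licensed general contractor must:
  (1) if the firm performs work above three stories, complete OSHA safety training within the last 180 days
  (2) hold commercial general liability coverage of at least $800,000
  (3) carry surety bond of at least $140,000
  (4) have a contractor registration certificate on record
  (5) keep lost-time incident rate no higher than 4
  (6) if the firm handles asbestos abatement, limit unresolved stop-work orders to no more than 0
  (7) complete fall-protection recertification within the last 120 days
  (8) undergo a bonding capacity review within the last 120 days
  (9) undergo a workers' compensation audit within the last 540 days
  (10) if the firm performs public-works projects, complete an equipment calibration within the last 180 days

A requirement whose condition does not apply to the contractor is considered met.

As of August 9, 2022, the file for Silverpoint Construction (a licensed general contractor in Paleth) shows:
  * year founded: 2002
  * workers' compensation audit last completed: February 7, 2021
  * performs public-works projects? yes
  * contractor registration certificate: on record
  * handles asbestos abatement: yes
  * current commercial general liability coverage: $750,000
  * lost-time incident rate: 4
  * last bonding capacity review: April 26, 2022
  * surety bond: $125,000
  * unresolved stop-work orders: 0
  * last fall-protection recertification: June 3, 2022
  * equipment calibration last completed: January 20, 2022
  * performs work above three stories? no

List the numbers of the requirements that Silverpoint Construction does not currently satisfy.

1. condition 'performs work above three stories' does not hold → requirement n/a → met
2. commercial general liability coverage $750,000 < $800,000 → not met
3. surety bond $125,000 < $140,000 → not met
4. contractor registration certificate present → met
5. lost-time incident rate 4 ≤ 4 → met
6. condition 'handles asbestos abatement' holds; unresolved stop-work orders 0 ≤ 0 → met
7. fall-protection recertification 67 days ago vs limit 120 → met
8. bonding capacity review 105 days ago vs limit 120 → met
9. workers' compensation audit 548 days ago vs limit 540 → not met
10. condition 'performs public-works projects' holds; equipment calibration 201 days ago vs limit 180 → not met
Not met: 2, 3, 9, 10

2, 3, 9, 10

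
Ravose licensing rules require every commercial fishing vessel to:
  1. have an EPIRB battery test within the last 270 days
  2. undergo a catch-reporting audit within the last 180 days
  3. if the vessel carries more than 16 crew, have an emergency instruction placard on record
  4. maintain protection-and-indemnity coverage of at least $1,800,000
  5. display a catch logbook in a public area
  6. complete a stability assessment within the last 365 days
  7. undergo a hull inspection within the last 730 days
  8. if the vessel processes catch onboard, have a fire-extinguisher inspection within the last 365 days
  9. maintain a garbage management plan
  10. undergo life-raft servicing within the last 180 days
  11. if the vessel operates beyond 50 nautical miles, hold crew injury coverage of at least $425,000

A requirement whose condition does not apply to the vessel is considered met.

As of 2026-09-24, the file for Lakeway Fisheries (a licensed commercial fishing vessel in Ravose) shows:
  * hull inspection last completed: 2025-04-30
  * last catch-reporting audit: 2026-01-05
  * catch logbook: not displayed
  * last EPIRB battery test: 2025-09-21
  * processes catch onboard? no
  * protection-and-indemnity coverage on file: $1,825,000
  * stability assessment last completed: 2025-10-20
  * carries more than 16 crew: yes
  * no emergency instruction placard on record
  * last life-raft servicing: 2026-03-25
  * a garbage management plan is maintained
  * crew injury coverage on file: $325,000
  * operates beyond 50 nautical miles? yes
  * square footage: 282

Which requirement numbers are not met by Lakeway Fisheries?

1. EPIRB battery test 368 days ago vs limit 270 → not met
2. catch-reporting audit 262 days ago vs limit 180 → not met
3. condition 'carries more than 16 crew' holds; emergency instruction placard absent → not met
4. protection-and-indemnity coverage $1,825,000 ≥ $1,800,000 → met
5. catch logbook absent → not met
6. stability assessment 339 days ago vs limit 365 → met
7. hull inspection 512 days ago vs limit 730 → met
8. condition 'processes catch onboard' does not hold → requirement n/a → met
9. garbage management plan present → met
10. life-raft servicing 183 days ago vs limit 180 → not met
11. condition 'operates beyond 50 nautical miles' holds; crew injury coverage $325,000 < $425,000 → not met
Not met: 1, 2, 3, 5, 10, 11

1, 2, 3, 5, 10, 11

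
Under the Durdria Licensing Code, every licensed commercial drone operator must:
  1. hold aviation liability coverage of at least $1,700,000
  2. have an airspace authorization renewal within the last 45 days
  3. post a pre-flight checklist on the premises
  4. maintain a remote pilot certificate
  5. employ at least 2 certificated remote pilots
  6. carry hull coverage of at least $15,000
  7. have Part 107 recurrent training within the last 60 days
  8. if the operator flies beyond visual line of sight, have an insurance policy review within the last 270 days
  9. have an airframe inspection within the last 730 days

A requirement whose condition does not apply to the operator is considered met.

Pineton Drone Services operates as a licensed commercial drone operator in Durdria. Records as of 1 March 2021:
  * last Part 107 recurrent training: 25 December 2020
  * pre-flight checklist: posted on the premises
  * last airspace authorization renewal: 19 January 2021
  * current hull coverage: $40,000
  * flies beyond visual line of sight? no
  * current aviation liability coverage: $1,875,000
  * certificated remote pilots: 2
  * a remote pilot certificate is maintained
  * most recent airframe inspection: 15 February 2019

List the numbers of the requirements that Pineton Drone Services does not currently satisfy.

7, 9

1. aviation liability coverage $1,875,000 ≥ $1,700,000 → met
2. airspace authorization renewal 41 days ago vs limit 45 → met
3. pre-flight checklist present → met
4. remote pilot certificate present → met
5. certificated remote pilots 2 ≥ 2 → met
6. hull coverage $40,000 ≥ $15,000 → met
7. Part 107 recurrent training 66 days ago vs limit 60 → not met
8. condition 'flies beyond visual line of sight' does not hold → requirement n/a → met
9. airframe inspection 745 days ago vs limit 730 → not met
Not met: 7, 9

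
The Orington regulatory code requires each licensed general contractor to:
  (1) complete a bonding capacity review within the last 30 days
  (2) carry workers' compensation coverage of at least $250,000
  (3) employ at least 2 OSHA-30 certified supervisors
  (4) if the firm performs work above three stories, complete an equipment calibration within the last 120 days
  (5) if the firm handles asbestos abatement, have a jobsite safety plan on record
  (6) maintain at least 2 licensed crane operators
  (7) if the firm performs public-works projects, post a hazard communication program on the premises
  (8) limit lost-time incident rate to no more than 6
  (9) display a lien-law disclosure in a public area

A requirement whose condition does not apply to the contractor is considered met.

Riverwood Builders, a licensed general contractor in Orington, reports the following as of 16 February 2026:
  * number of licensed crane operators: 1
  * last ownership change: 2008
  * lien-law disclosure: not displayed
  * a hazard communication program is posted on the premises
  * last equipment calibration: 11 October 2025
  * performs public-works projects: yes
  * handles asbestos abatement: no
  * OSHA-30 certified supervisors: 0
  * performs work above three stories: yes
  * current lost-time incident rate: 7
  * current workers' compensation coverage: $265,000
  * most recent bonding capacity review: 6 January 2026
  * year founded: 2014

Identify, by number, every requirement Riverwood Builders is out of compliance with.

1, 3, 4, 6, 8, 9

1. bonding capacity review 41 days ago vs limit 30 → not met
2. workers' compensation coverage $265,000 ≥ $250,000 → met
3. OSHA-30 certified supervisors 0 < 2 → not met
4. condition 'performs work above three stories' holds; equipment calibration 128 days ago vs limit 120 → not met
5. condition 'handles asbestos abatement' does not hold → requirement n/a → met
6. licensed crane operators 1 < 2 → not met
7. condition 'performs public-works projects' holds; hazard communication program present → met
8. lost-time incident rate 7 > 6 → not met
9. lien-law disclosure absent → not met
Not met: 1, 3, 4, 6, 8, 9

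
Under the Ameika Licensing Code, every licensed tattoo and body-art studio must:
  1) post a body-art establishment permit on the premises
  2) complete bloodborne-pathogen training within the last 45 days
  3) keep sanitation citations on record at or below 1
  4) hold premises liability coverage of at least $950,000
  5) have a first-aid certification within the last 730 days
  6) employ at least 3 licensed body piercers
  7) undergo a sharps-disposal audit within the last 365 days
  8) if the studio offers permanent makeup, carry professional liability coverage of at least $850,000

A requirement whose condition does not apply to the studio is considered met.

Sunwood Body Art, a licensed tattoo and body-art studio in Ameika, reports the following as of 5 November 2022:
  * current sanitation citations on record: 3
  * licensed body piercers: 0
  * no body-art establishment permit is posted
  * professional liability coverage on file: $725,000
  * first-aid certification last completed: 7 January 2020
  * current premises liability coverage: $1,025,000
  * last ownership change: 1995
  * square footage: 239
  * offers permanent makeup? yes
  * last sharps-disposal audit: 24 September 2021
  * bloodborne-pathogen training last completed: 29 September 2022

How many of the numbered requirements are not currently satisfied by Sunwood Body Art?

6

1. body-art establishment permit absent → not met
2. bloodborne-pathogen training 37 days ago vs limit 45 → met
3. sanitation citations on record 3 > 1 → not met
4. premises liability coverage $1,025,000 ≥ $950,000 → met
5. first-aid certification 1033 days ago vs limit 730 → not met
6. licensed body piercers 0 < 3 → not met
7. sharps-disposal audit 407 days ago vs limit 365 → not met
8. condition 'offers permanent makeup' holds; professional liability coverage $725,000 < $850,000 → not met
Not met: 6 of 8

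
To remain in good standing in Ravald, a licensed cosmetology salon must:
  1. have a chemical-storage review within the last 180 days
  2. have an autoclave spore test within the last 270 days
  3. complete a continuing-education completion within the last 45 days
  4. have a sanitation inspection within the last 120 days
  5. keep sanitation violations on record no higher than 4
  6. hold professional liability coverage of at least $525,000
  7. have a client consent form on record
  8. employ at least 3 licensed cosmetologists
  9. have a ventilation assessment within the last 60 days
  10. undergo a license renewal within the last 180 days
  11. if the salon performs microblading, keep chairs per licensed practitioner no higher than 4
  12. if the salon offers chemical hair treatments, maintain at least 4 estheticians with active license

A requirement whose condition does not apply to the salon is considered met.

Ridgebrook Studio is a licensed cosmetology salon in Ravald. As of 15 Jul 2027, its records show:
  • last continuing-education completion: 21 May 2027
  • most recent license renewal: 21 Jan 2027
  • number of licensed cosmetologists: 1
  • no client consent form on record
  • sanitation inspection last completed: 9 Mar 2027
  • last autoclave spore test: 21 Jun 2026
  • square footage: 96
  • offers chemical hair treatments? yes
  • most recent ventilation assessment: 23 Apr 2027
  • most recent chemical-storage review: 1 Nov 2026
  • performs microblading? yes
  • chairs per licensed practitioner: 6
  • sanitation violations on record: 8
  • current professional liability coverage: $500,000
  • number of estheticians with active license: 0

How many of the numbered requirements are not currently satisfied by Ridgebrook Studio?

11

1. chemical-storage review 256 days ago vs limit 180 → not met
2. autoclave spore test 389 days ago vs limit 270 → not met
3. continuing-education completion 55 days ago vs limit 45 → not met
4. sanitation inspection 128 days ago vs limit 120 → not met
5. sanitation violations on record 8 > 4 → not met
6. professional liability coverage $500,000 < $525,000 → not met
7. client consent form absent → not met
8. licensed cosmetologists 1 < 3 → not met
9. ventilation assessment 83 days ago vs limit 60 → not met
10. license renewal 175 days ago vs limit 180 → met
11. condition 'performs microblading' holds; chairs per licensed practitioner 6 > 4 → not met
12. condition 'offers chemical hair treatments' holds; estheticians with active license 0 < 4 → not met
Not met: 11 of 12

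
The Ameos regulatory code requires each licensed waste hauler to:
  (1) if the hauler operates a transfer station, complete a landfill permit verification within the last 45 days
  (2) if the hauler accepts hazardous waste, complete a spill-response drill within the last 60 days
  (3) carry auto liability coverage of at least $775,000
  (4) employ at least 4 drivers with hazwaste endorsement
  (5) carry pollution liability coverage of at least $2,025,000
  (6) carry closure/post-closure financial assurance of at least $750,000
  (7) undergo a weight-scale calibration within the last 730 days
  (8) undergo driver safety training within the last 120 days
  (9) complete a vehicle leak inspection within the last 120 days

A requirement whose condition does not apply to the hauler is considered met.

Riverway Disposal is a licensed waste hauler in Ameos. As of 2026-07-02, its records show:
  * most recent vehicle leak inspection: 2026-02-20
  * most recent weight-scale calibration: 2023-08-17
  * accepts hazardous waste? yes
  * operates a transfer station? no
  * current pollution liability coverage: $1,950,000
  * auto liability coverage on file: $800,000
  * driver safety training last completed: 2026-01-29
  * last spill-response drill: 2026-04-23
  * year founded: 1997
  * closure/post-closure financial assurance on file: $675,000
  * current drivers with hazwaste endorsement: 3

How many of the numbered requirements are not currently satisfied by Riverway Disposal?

7

1. condition 'operates a transfer station' does not hold → requirement n/a → met
2. condition 'accepts hazardous waste' holds; spill-response drill 70 days ago vs limit 60 → not met
3. auto liability coverage $800,000 ≥ $775,000 → met
4. drivers with hazwaste endorsement 3 < 4 → not met
5. pollution liability coverage $1,950,000 < $2,025,000 → not met
6. closure/post-closure financial assurance $675,000 < $750,000 → not met
7. weight-scale calibration 1050 days ago vs limit 730 → not met
8. driver safety training 154 days ago vs limit 120 → not met
9. vehicle leak inspection 132 days ago vs limit 120 → not met
Not met: 7 of 9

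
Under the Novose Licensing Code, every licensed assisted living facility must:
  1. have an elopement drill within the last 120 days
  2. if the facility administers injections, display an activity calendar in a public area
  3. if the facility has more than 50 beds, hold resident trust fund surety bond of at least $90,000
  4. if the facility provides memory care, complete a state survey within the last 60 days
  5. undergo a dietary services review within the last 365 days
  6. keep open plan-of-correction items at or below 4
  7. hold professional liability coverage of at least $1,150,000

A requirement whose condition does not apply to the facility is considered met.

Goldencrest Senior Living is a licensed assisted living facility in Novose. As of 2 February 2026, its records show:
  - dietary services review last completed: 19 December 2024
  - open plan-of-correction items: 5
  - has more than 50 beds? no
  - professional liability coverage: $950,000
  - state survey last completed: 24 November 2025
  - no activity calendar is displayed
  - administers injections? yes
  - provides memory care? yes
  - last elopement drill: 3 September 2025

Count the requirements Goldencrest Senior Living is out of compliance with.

6

1. elopement drill 152 days ago vs limit 120 → not met
2. condition 'administers injections' holds; activity calendar absent → not met
3. condition 'has more than 50 beds' does not hold → requirement n/a → met
4. condition 'provides memory care' holds; state survey 70 days ago vs limit 60 → not met
5. dietary services review 410 days ago vs limit 365 → not met
6. open plan-of-correction items 5 > 4 → not met
7. professional liability coverage $950,000 < $1,150,000 → not met
Not met: 6 of 7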